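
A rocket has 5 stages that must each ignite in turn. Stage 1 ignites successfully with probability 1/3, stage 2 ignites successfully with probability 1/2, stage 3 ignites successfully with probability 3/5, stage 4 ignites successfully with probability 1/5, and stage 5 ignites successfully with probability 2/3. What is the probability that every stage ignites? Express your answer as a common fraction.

Multiplying along the chain,
P = 1/3 × 1/2 × 3/5 × 1/5 × 2/3 = 6/450 = 1/75.

1/75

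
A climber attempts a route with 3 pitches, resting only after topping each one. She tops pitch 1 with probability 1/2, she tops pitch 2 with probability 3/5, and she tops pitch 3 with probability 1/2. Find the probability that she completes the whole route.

Each stage is reached only if all earlier stages succeed, so
P = 1/2 × 3/5 × 1/2 = 3/20.

3/20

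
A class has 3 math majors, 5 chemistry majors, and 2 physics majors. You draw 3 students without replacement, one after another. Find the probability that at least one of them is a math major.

17/24

P(no math majors) = 7/10 × 6/9 × 5/8 = 210/720 = 7/24.
P(at least one) = 1 − 7/24 = 17/24.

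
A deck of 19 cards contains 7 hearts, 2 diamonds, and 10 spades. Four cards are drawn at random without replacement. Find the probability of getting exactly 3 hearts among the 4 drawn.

One ordering (hearts drawn first) has probability 7/19 × 6/18 × 5/17 × 12/16 = 2520/93024 = 35/1292.
There are C(4,3) = 4 such orderings, each equally likely, so P = 4 × 35/1292 = 35/323.

35/323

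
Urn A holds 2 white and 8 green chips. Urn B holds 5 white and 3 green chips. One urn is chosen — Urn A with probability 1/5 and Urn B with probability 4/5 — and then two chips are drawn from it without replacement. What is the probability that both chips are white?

From Urn A: P(both white) = (2/10)(1/9) = 1/45.
From Urn B: P(both white) = (5/8)(4/7) = 5/14.
Total probability = (1/5)(1/45) + (4/5)(5/14) = 457/1575.

457/1575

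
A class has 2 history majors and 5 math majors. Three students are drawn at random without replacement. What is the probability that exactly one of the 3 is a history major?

One ordering (a history major drawn first) has probability 2/7 × 5/6 × 4/5 = 40/210 = 4/21.
There are C(3,1) = 3 such orderings, each equally likely, so P = 3 × 4/21 = 4/7.

4/7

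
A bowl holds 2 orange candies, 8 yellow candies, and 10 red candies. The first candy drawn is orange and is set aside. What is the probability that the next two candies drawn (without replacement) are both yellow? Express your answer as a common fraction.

With the first candy removed, 8 yellow remain out of 19.
P = 8/19 × 7/18 = 56/342 = 28/171.

28/171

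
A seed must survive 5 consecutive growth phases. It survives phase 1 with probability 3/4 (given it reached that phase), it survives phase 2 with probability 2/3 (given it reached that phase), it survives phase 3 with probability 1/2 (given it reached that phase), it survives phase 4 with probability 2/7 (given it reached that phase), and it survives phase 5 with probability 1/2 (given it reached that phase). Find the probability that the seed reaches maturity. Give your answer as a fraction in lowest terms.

1/28

Each stage is reached only if all earlier stages succeed, so
P = 3/4 × 2/3 × 1/2 × 2/7 × 1/2 = 12/336 = 1/28.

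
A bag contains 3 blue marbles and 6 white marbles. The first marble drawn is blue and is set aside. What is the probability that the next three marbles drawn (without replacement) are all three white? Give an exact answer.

With the first marble removed, 6 white remain out of 8.
P = 6/8 × 5/7 × 4/6 = 120/336 = 5/14.

5/14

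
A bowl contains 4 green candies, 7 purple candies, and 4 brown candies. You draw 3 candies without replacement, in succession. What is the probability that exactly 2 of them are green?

66/455

One ordering (green drawn first) has probability 4/15 × 3/14 × 11/13 = 132/2730 = 22/455.
There are C(3,2) = 3 such orderings, each equally likely, so P = 3 × 22/455 = 66/455.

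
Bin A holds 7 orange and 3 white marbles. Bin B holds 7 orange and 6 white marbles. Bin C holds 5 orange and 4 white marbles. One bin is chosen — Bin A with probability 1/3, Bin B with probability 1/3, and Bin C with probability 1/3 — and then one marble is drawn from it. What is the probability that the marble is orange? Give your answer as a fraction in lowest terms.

From Bin A: P(orange) = 7/10.
From Bin B: P(orange) = 7/13.
From Bin C: P(orange) = 5/9.
Total probability = (1/3)(7/10) + (1/3)(7/13) + (1/3)(5/9) = 2099/3510.

2099/3510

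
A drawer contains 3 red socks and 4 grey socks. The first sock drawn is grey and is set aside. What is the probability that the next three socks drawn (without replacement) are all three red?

1/20

With the first sock removed, 3 red remain out of 6.
P = 3/6 × 2/5 × 1/4 = 6/120 = 1/20.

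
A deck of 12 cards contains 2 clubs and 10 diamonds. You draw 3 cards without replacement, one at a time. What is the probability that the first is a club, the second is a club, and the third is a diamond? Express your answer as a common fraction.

Chain rule:
P = 2/12 × 1/11 × 10/10 = 20/1320 = 1/66.

1/66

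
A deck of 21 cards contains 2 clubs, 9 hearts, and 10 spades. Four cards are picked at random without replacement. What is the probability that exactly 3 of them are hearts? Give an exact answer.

16/95

One ordering (hearts drawn first) has probability 9/21 × 8/20 × 7/19 × 12/18 = 6048/143640 = 4/95.
There are C(4,3) = 4 such orderings, each equally likely, so P = 4 × 4/95 = 16/95.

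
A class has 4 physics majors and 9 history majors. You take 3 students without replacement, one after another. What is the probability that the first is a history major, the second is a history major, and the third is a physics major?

Each draw changes the counts, so multiply the conditional probabilities along the sequence:
P = 9/13 × 8/12 × 4/11 = 288/1716 = 24/143.

24/143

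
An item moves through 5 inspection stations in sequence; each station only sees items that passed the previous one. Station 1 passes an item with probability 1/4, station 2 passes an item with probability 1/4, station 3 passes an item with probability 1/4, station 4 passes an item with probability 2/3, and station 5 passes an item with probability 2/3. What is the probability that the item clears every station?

1/144

Each stage is reached only if all earlier stages succeed, so
P = 1/4 × 1/4 × 1/4 × 2/3 × 2/3 = 4/576 = 1/144.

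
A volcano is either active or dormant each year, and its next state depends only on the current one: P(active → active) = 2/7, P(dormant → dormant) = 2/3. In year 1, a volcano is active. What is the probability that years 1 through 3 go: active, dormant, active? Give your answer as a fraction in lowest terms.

Year 1 is given. For each transition, use the conditional probability from the current state:
P(dormant | active) = 5/7; P(active | dormant) = 1/3.
P = 5/7 × 1/3 = 5/21.

5/21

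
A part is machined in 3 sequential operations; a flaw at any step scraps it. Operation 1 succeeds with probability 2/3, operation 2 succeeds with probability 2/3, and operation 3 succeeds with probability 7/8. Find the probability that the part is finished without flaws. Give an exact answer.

Each stage is reached only if all earlier stages succeed, so
P = 2/3 × 2/3 × 7/8 = 28/72 = 7/18.

7/18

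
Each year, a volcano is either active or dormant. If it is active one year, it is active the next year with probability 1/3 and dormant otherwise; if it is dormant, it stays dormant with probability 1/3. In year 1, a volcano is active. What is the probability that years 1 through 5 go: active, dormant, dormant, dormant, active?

4/81

Year 1 is given. For each transition, use the conditional probability from the current state:
P(dormant | active) = 2/3; P(dormant | dormant) = 1/3; P(dormant | dormant) = 1/3; P(active | dormant) = 2/3.
P = 2/3 × 1/3 × 1/3 × 2/3 = 4/81.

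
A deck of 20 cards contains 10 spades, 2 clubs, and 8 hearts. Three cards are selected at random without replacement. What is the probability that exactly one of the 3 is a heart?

One ordering (a heart drawn first) has probability 8/20 × 12/19 × 11/18 = 1056/6840 = 44/285.
There are C(3,1) = 3 such orderings, each equally likely, so P = 3 × 44/285 = 44/95.

44/95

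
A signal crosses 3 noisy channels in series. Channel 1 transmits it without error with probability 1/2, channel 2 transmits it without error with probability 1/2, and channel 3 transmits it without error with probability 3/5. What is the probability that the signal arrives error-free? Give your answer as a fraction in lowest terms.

The events are sequential, so multiply the conditional probabilities:
P = 1/2 × 1/2 × 3/5 = 3/20.

3/20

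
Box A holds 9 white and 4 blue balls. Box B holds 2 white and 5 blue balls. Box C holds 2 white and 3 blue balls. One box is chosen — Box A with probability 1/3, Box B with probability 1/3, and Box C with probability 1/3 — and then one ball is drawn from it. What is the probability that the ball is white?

From Box A: P(white) = 9/13.
From Box B: P(white) = 2/7.
From Box C: P(white) = 2/5.
Total probability = (1/3)(9/13) + (1/3)(2/7) + (1/3)(2/5) = 209/455.

209/455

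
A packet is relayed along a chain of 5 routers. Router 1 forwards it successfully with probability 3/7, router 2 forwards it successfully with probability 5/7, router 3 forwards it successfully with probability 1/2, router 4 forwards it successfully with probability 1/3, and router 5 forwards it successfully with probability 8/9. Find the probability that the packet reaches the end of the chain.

Multiplying along the chain,
P = 3/7 × 5/7 × 1/2 × 1/3 × 8/9 = 120/2646 = 20/441.

20/441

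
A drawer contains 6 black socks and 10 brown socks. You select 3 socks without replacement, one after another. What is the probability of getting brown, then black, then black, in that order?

5/56

Each draw changes the counts, so multiply the conditional probabilities along the sequence:
P = 10/16 × 6/15 × 5/14 = 300/3360 = 5/56.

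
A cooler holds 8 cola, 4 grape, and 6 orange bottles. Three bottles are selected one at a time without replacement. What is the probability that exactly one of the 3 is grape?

One ordering (grape drawn first) has probability 4/18 × 14/17 × 13/16 = 728/4896 = 91/612.
There are C(3,1) = 3 such orderings, each equally likely, so P = 3 × 91/612 = 91/204.

91/204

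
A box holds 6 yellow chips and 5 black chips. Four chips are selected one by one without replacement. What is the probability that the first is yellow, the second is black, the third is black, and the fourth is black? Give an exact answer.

1/22

Multiply the probability of each draw given the previous ones:
P = 6/11 × 5/10 × 4/9 × 3/8 = 360/7920 = 1/22.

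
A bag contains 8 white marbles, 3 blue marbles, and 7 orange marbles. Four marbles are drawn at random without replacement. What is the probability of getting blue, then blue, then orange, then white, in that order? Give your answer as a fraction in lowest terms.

Each draw changes the counts, so multiply the conditional probabilities along the sequence:
P = 3/18 × 2/17 × 7/16 × 8/15 = 336/73440 = 7/1530.

7/1530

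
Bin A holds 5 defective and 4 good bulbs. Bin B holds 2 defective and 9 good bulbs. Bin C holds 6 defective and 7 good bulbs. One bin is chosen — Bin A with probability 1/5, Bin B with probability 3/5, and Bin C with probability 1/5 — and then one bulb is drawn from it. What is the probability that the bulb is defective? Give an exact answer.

From Bin A: P(defective) = 5/9.
From Bin B: P(defective) = 2/11.
From Bin C: P(defective) = 6/13.
Total probability = (1/5)(5/9) + (3/5)(2/11) + (1/5)(6/13) = 2011/6435.

2011/6435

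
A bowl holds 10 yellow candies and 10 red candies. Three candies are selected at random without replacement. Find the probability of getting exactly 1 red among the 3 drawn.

One ordering (red drawn first) has probability 10/20 × 10/19 × 9/18 = 900/6840 = 5/38.
There are C(3,1) = 3 such orderings, each equally likely, so P = 3 × 5/38 = 15/38.

15/38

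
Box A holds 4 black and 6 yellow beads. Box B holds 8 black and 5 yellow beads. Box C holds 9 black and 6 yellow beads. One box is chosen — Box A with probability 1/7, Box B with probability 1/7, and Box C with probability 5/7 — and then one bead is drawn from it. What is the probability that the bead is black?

261/455

From Box A: P(black) = 4/10.
From Box B: P(black) = 8/13.
From Box C: P(black) = 9/15.
Total probability = (1/7)(4/10) + (1/7)(8/13) + (5/7)(9/15) = 261/455.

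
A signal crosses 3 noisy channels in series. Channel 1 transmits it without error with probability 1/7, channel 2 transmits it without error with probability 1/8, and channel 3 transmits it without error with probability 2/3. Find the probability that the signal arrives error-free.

Each stage is reached only if all earlier stages succeed, so
P = 1/7 × 1/8 × 2/3 = 2/168 = 1/84.

1/84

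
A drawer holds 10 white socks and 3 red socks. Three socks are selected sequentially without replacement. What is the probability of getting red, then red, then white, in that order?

5/143

Multiply the probability of each draw given the previous ones:
P = 3/13 × 2/12 × 10/11 = 60/1716 = 5/143.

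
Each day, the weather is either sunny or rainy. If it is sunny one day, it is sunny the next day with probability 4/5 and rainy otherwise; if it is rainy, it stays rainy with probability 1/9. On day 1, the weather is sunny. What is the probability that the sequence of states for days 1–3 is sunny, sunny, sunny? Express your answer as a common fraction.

16/25

Day 1 is given. For each transition, use the conditional probability from the current state:
P(sunny | sunny) = 4/5; P(sunny | sunny) = 4/5.
P = 4/5 × 4/5 = 16/25.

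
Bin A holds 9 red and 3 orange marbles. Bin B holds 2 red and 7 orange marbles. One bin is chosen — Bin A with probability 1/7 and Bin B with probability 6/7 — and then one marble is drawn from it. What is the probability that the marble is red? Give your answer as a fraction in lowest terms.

From Bin A: P(red) = 9/12.
From Bin B: P(red) = 2/9.
Total probability = (1/7)(9/12) + (6/7)(2/9) = 25/84.

25/84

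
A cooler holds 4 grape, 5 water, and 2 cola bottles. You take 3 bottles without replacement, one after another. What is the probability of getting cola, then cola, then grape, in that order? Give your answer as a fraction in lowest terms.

Each draw changes the counts, so multiply the conditional probabilities along the sequence:
P = 2/11 × 1/10 × 4/9 = 8/990 = 4/495.

4/495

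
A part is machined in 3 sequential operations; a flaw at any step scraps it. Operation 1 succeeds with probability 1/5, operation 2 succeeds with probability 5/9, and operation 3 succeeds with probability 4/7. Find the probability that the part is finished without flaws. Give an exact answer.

Each stage is reached only if all earlier stages succeed, so
P = 1/5 × 5/9 × 4/7 = 20/315 = 4/63.

4/63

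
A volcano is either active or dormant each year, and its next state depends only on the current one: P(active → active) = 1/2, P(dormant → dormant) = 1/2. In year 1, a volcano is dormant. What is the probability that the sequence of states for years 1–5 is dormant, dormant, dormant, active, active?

Year 1 is given. For each transition, use the conditional probability from the current state:
P(dormant | dormant) = 1/2; P(dormant | dormant) = 1/2; P(active | dormant) = 1/2; P(active | active) = 1/2.
P = 1/2 × 1/2 × 1/2 × 1/2 = 1/16.

1/16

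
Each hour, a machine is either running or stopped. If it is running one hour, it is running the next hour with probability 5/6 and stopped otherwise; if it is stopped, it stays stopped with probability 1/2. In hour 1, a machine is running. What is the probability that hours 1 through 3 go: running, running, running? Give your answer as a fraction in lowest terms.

Hour 1 is given. For each transition, use the conditional probability from the current state:
P(running | running) = 5/6; P(running | running) = 5/6.
P = 5/6 × 5/6 = 25/36.

25/36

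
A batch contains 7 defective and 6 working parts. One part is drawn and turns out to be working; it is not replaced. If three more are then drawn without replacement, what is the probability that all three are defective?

7/44

With the first part removed, 7 defective remain out of 12.
P = 7/12 × 6/11 × 5/10 = 210/1320 = 7/44.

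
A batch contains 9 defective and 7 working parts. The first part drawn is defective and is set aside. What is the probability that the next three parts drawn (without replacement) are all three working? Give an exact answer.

After the first draw, 7 of the remaining 15 parts are working.
P = 7/15 × 6/14 × 5/13 = 210/2730 = 1/13.

1/13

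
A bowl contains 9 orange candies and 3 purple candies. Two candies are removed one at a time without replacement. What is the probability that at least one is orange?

P(no orange) = 3/12 × 2/11 = 6/132 = 1/22.
P(at least one) = 1 − 1/22 = 21/22.

21/22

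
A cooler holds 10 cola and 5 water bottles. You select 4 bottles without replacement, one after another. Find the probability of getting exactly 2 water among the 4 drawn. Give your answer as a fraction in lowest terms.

30/91

One ordering (water drawn first) has probability 5/15 × 4/14 × 10/13 × 9/12 = 1800/32760 = 5/91.
There are C(4,2) = 6 such orderings, each equally likely, so P = 6 × 5/91 = 30/91.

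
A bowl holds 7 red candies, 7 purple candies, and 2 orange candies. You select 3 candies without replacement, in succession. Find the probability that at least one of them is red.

P(no red) = 9/16 × 8/15 × 7/14 = 504/3360 = 3/20.
P(at least one) = 1 − 3/20 = 17/20.

17/20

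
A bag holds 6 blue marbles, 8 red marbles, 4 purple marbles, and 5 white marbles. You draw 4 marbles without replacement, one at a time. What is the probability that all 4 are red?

2/253

P(every draw is red) = 8/23 × 7/22 × 6/21 × 5/20 = 1680/212520 = 2/253.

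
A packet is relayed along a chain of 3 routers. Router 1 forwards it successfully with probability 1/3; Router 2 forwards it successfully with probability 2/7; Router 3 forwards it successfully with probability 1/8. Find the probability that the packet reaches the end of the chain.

Each stage is reached only if all earlier stages succeed, so
P = 1/3 × 2/7 × 1/8 = 2/168 = 1/84.

1/84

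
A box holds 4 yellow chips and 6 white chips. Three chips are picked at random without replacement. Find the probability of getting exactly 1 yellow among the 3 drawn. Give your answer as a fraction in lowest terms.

One ordering (yellow drawn first) has probability 4/10 × 6/9 × 5/8 = 120/720 = 1/6.
There are C(3,1) = 3 such orderings, each equally likely, so P = 3 × 1/6 = 1/2.

1/2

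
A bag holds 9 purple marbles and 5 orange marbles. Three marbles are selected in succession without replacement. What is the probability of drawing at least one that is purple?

177/182

P(no purple) = 5/14 × 4/13 × 3/12 = 60/2184 = 5/182.
P(at least one) = 1 − 5/182 = 177/182.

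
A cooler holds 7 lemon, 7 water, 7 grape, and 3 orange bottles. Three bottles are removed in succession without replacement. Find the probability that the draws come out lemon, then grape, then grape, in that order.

Chain rule:
P = 7/24 × 7/23 × 6/22 = 294/12144 = 49/2024.

49/2024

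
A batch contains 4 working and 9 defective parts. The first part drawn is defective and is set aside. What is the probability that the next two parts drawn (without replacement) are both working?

1/11

With the first part removed, 4 working remain out of 12.
P = 4/12 × 3/11 = 12/132 = 1/11.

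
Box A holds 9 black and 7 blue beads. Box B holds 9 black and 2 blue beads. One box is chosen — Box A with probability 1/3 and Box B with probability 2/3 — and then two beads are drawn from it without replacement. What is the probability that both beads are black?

59/110

From Box A: P(both black) = (9/16)(8/15) = 3/10.
From Box B: P(both black) = (9/11)(8/10) = 36/55.
Total probability = (1/3)(3/10) + (2/3)(36/55) = 59/110.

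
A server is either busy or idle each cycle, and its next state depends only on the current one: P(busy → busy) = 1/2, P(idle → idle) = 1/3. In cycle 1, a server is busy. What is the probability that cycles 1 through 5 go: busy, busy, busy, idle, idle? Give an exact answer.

1/24

Cycle 1 is given. For each transition, use the conditional probability from the current state:
P(busy | busy) = 1/2; P(busy | busy) = 1/2; P(idle | busy) = 1/2; P(idle | idle) = 1/3.
P = 1/2 × 1/2 × 1/2 × 1/3 = 1/24.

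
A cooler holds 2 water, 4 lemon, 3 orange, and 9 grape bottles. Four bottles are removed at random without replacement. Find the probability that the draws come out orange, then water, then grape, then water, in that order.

1/1360

Chain rule:
P = 3/18 × 2/17 × 9/16 × 1/15 = 54/73440 = 1/1360.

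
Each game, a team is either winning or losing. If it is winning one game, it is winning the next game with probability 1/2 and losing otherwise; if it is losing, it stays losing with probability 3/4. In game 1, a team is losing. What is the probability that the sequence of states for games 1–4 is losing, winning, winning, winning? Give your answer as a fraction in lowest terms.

1/16

Game 1 is given. For each transition, use the conditional probability from the current state:
P(winning | losing) = 1/4; P(winning | winning) = 1/2; P(winning | winning) = 1/2.
P = 1/4 × 1/2 × 1/2 = 1/16.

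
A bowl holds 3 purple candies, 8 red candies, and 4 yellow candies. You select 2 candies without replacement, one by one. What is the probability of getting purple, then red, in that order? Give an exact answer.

4/35

Each draw changes the counts, so multiply the conditional probabilities along the sequence:
P = 3/15 × 8/14 = 24/210 = 4/35.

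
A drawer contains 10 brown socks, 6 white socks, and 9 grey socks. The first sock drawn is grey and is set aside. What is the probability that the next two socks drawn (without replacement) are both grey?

7/69

With the first sock removed, 8 grey remain out of 24.
P = 8/24 × 7/23 = 56/552 = 7/69.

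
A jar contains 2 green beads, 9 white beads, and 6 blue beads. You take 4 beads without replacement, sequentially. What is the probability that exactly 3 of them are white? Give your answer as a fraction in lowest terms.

One ordering (white drawn first) has probability 9/17 × 8/16 × 7/15 × 8/14 = 4032/57120 = 6/85.
There are C(4,3) = 4 such orderings, each equally likely, so P = 4 × 6/85 = 24/85.

24/85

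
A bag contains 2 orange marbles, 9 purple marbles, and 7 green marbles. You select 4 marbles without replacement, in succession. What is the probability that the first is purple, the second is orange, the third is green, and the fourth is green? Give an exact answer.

Multiply the probability of each draw given the previous ones:
P = 9/18 × 2/17 × 7/16 × 6/15 = 756/73440 = 7/680.

7/680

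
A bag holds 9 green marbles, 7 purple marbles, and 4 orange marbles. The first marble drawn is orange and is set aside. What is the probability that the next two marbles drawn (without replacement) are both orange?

With the first marble removed, 3 orange remain out of 19.
P = 3/19 × 2/18 = 6/342 = 1/57.

1/57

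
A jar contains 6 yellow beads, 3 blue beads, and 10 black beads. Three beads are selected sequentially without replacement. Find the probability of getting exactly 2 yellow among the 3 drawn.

65/323

One ordering (yellow drawn first) has probability 6/19 × 5/18 × 13/17 = 390/5814 = 65/969.
There are C(3,2) = 3 such orderings, each equally likely, so P = 3 × 65/969 = 65/323.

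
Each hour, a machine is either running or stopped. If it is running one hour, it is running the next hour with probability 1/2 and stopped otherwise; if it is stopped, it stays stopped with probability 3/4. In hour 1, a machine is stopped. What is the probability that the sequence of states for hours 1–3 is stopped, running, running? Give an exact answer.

1/8

Hour 1 is given. For each transition, use the conditional probability from the current state:
P(running | stopped) = 1/4; P(running | running) = 1/2.
P = 1/4 × 1/2 = 1/8.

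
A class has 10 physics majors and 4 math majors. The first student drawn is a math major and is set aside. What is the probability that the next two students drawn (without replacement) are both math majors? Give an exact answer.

1/26

With the first student removed, 3 math majors remain out of 13.
P = 3/13 × 2/12 = 6/156 = 1/26.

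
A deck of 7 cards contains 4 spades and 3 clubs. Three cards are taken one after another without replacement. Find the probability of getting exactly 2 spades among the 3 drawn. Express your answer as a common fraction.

18/35

One ordering (spades drawn first) has probability 4/7 × 3/6 × 3/5 = 36/210 = 6/35.
There are C(3,2) = 3 such orderings, each equally likely, so P = 3 × 6/35 = 18/35.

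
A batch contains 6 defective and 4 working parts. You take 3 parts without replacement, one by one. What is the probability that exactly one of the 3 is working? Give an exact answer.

One ordering (working drawn first) has probability 4/10 × 6/9 × 5/8 = 120/720 = 1/6.
There are C(3,1) = 3 such orderings, each equally likely, so P = 3 × 1/6 = 1/2.

1/2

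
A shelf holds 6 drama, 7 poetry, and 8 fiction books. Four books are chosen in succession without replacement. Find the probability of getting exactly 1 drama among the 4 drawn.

One ordering (drama drawn first) has probability 6/21 × 15/20 × 14/19 × 13/18 = 16380/143640 = 13/114.
There are C(4,1) = 4 such orderings, each equally likely, so P = 4 × 13/114 = 26/57.

26/57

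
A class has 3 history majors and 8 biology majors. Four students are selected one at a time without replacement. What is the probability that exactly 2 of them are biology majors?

14/55

One ordering (biology majors drawn first) has probability 8/11 × 7/10 × 3/9 × 2/8 = 336/7920 = 7/165.
There are C(4,2) = 6 such orderings, each equally likely, so P = 6 × 7/165 = 14/55.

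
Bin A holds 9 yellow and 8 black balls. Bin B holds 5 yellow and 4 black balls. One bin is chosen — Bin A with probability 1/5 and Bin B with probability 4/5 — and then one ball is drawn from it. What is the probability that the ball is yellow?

From Bin A: P(yellow) = 9/17.
From Bin B: P(yellow) = 5/9.
Total probability = (1/5)(9/17) + (4/5)(5/9) = 421/765.

421/765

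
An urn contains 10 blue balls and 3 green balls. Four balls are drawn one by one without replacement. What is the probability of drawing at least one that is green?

P(no green) = 10/13 × 9/12 × 8/11 × 7/10 = 5040/17160 = 42/143.
P(at least one) = 1 − 42/143 = 101/143.

101/143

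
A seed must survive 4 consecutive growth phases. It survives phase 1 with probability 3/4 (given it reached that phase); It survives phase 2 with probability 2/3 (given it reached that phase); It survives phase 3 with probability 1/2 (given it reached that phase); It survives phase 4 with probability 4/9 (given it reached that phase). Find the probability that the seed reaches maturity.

1/9

Each stage is reached only if all earlier stages succeed, so
P = 3/4 × 2/3 × 1/2 × 4/9 = 24/216 = 1/9.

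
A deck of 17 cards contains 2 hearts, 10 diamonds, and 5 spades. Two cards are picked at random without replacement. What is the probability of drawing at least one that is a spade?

P(no spades) = 12/17 × 11/16 = 132/272 = 33/68.
P(at least one) = 1 − 33/68 = 35/68.

35/68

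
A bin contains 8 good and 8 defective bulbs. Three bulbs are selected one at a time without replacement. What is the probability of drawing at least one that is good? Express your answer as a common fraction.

P(no good) = 8/16 × 7/15 × 6/14 = 336/3360 = 1/10.
P(at least one) = 1 − 1/10 = 9/10.

9/10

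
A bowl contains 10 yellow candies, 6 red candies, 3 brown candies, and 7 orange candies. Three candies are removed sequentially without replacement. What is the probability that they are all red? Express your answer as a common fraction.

P(every draw is red) = 6/26 × 5/25 × 4/24 = 120/15600 = 1/130.

1/130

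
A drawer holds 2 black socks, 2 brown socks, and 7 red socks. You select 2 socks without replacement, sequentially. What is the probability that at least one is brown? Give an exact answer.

19/55

P(no brown) = 9/11 × 8/10 = 72/110 = 36/55.
P(at least one) = 1 − 36/55 = 19/55.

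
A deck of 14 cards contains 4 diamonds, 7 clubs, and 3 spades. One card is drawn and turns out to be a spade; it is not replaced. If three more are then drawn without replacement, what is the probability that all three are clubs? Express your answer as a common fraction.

After the first draw, 7 of the remaining 13 cards are clubs.
P = 7/13 × 6/12 × 5/11 = 210/1716 = 35/286.

35/286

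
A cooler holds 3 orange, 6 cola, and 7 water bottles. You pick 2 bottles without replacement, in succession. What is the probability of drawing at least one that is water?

P(no water) = 9/16 × 8/15 = 72/240 = 3/10.
P(at least one) = 1 − 3/10 = 7/10.

7/10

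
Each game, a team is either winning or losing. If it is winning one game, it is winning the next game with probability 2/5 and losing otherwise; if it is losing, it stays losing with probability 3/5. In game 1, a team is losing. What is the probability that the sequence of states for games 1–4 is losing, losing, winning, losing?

18/125

Game 1 is given. For each transition, use the conditional probability from the current state:
P(losing | losing) = 3/5; P(winning | losing) = 2/5; P(losing | winning) = 3/5.
P = 3/5 × 2/5 × 3/5 = 18/125.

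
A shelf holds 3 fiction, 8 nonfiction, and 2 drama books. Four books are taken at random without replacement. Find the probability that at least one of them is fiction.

P(no fiction) = 10/13 × 9/12 × 8/11 × 7/10 = 5040/17160 = 42/143.
P(at least one) = 1 − 42/143 = 101/143.

101/143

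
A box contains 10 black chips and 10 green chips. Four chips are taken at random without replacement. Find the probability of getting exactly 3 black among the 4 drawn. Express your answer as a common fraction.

One ordering (black drawn first) has probability 10/20 × 9/19 × 8/18 × 10/17 = 7200/116280 = 20/323.
There are C(4,3) = 4 such orderings, each equally likely, so P = 4 × 20/323 = 80/323.

80/323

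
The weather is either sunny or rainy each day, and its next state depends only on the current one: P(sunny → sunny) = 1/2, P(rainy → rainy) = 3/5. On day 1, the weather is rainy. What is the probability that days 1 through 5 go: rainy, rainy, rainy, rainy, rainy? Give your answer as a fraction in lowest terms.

81/625

Day 1 is given. For each transition, use the conditional probability from the current state:
P(rainy | rainy) = 3/5; P(rainy | rainy) = 3/5; P(rainy | rainy) = 3/5; P(rainy | rainy) = 3/5.
P = 3/5 × 3/5 × 3/5 × 3/5 = 81/625.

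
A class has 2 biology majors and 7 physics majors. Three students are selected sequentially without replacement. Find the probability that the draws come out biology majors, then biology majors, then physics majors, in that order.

Chain rule:
P = 2/9 × 1/8 × 7/7 = 14/504 = 1/36.

1/36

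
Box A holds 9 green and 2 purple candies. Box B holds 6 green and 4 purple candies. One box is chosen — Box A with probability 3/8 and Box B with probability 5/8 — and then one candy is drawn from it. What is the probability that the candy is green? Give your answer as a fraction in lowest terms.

15/22

From Box A: P(green) = 9/11.
From Box B: P(green) = 6/10.
Total probability = (3/8)(9/11) + (5/8)(6/10) = 15/22.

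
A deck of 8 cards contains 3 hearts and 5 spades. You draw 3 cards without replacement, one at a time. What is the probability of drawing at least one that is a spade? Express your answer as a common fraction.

55/56

P(no spades) = 3/8 × 2/7 × 1/6 = 6/336 = 1/56.
P(at least one) = 1 − 1/56 = 55/56.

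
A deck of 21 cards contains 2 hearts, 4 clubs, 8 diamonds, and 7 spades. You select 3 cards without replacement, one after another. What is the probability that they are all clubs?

P = 4/21 × 3/20 × 2/19 = 24/7980 = 2/665.

2/665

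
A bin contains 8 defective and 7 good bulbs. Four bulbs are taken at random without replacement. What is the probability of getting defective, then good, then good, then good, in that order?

2/39

Multiply the probability of each draw given the previous ones:
P = 8/15 × 7/14 × 6/13 × 5/12 = 1680/32760 = 2/39.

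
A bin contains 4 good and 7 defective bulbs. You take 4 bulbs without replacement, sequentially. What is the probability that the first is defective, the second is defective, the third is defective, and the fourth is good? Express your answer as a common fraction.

7/66

Multiply the probability of each draw given the previous ones:
P = 7/11 × 6/10 × 5/9 × 4/8 = 840/7920 = 7/66.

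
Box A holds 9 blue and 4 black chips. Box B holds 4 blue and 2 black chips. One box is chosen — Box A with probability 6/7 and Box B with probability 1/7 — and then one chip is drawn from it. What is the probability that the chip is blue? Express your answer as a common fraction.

From Box A: P(blue) = 9/13.
From Box B: P(blue) = 4/6.
Total probability = (6/7)(9/13) + (1/7)(4/6) = 188/273.

188/273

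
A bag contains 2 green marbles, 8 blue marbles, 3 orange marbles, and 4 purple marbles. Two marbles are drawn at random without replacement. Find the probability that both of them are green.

P = 2/17 × 1/16 = 2/272 = 1/136.

1/136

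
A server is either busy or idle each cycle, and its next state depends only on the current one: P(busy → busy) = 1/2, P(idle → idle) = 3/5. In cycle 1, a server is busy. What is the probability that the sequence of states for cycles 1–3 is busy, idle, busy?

Cycle 1 is given. For each transition, use the conditional probability from the current state:
P(idle | busy) = 1/2; P(busy | idle) = 2/5.
P = 1/2 × 2/5 = 2/10 = 1/5.

1/5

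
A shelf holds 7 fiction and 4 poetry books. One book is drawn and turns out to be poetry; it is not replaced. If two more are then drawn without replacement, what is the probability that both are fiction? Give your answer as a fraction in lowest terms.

After the first draw, 7 of the remaining 10 books are fiction.
P = 7/10 × 6/9 = 42/90 = 7/15.

7/15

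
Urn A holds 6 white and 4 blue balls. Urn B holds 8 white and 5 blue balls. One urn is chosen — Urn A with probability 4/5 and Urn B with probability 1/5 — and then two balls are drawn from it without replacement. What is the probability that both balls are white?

22/65

From Urn A: P(both white) = (6/10)(5/9) = 1/3.
From Urn B: P(both white) = (8/13)(7/12) = 14/39.
Total probability = (4/5)(1/3) + (1/5)(14/39) = 22/65.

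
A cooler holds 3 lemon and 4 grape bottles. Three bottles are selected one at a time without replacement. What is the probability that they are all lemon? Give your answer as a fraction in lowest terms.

1/35

P(all lemon) = 3/7 × 2/6 × 1/5 = 6/210 = 1/35.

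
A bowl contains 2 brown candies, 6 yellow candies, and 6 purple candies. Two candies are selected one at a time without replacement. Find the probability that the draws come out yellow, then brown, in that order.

Chain rule:
P = 6/14 × 2/13 = 12/182 = 6/91.

6/91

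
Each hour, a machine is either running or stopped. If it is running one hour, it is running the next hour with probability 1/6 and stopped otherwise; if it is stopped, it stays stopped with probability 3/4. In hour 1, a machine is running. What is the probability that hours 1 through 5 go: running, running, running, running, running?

1/1296

Hour 1 is given. For each transition, use the conditional probability from the current state:
P(running | running) = 1/6; P(running | running) = 1/6; P(running | running) = 1/6; P(running | running) = 1/6.
P = 1/6 × 1/6 × 1/6 × 1/6 = 1/1296.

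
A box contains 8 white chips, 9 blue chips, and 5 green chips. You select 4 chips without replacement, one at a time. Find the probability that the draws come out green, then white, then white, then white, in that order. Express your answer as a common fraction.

2/209

Chain rule:
P = 5/22 × 8/21 × 7/20 × 6/19 = 1680/175560 = 2/209.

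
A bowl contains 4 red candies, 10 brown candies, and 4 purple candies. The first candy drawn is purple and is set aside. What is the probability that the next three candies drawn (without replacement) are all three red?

With the first candy removed, 4 red remain out of 17.
P = 4/17 × 3/16 × 2/15 = 24/4080 = 1/170.

1/170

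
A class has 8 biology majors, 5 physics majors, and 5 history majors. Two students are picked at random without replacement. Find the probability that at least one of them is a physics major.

P(no physics majors) = 13/18 × 12/17 = 156/306 = 26/51.
P(at least one) = 1 − 26/51 = 25/51.

25/51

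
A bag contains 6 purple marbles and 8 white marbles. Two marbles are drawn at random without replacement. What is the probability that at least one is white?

76/91

P(no white) = 6/14 × 5/13 = 30/182 = 15/91.
P(at least one) = 1 − 15/91 = 76/91.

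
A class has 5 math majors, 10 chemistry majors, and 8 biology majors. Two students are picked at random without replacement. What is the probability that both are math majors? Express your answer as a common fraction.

10/253

P(every draw is a math major) = 5/23 × 4/22 = 20/506 = 10/253.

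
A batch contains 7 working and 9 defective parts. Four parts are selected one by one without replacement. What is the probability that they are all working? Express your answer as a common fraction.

P(every draw is working) = 7/16 × 6/15 × 5/14 × 4/13 = 840/43680 = 1/52.

1/52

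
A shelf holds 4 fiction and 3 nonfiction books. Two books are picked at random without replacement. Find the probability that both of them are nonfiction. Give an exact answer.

P = 3/7 × 2/6 = 6/42 = 1/7.

1/7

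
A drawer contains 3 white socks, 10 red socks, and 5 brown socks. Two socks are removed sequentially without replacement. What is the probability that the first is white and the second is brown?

Each draw changes the counts, so multiply the conditional probabilities along the sequence:
P = 3/18 × 5/17 = 15/306 = 5/102.

5/102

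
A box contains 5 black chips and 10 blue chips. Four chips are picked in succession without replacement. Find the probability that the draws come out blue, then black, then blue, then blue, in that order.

Each draw changes the counts, so multiply the conditional probabilities along the sequence:
P = 10/15 × 5/14 × 9/13 × 8/12 = 3600/32760 = 10/91.

10/91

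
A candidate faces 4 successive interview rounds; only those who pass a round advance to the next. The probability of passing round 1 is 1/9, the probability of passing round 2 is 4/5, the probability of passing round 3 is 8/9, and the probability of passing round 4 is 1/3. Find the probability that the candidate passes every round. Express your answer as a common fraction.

Each stage is reached only if all earlier stages succeed, so
P = 1/9 × 4/5 × 8/9 × 1/3 = 32/1215.

32/1215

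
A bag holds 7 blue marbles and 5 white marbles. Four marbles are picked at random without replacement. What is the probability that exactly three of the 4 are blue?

35/99

One ordering (blue drawn first) has probability 7/12 × 6/11 × 5/10 × 5/9 = 1050/11880 = 35/396.
There are C(4,3) = 4 such orderings, each equally likely, so P = 4 × 35/396 = 35/99.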